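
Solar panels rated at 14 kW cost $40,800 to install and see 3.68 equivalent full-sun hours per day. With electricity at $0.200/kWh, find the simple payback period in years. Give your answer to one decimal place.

10.8 years

Daily generation = 14 kW × 3.68 h = 51.52 kWh
Annual generation = 51.52 × 365 = 18805 kWh
Annual savings = 18805 × $0.200 = $3,760.96
Payback = $40,800 / $3,760.96 = 10.8 years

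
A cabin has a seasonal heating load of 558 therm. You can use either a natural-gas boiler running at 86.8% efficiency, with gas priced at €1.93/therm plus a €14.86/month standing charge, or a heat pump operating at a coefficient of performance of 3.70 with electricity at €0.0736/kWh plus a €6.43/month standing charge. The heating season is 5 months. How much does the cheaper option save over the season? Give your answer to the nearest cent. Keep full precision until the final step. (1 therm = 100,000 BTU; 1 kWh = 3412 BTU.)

Heat load = 558 therm × 100,000 = 55,800,000 BTU
Gas: input = 55,800,000 / 0.868 = 64,285,714 BTU = 642.9 therm → 642.9 × €1.93 = €1,240.71; + 5 × €14.86 standing = €1,315.01
Heat pump: 55,800,000 BTU / 3412 = 16,350 kWh heat; / 3.70 = 4,420 kWh in → × €0.0736 = €325.31; + 5 × €6.43 standing = €357.46
Difference = |€1,315.01 − €357.46| = €957.55

€957.55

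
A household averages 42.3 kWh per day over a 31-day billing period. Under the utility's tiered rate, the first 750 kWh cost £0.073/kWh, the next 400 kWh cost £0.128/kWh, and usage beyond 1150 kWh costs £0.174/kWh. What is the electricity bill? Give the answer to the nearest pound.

£134

Usage = 42.3 kWh/day × 31 days = 1311.3 kWh
First 750 kWh × £0.073 = £54.75
Next 400 kWh × £0.128 = £51.20
Remaining 161.3 kWh × £0.174 = £28.07
Total = £134.02 ≈ £134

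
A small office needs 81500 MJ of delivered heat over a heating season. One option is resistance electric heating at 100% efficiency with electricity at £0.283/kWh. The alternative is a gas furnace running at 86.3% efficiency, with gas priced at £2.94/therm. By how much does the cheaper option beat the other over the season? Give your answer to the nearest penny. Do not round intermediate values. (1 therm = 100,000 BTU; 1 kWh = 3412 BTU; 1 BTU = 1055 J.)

£3775.68

Heat load = 81500 MJ = 81,500,000,000 J / 1055 = 77,251,185 BTU
Gas: input = 77,251,185 / 0.863 = 89,514,699 BTU = 895.1 therm → 895.1 × £2.94 = £2,631.73
Electric: 77,251,185 BTU / 3412 = 22,640 kWh → × £0.283 = £6,407.41
Difference = |£2,631.73 − £6,407.41| = £3,775.68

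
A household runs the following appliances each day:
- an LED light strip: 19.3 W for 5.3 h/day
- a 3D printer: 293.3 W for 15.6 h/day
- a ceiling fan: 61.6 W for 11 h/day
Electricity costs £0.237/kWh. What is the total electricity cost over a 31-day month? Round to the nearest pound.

LED light strip: 19.3 W × 5.3 h × 31 d = 3,171 Wh = 3.171 kWh
3D printer: 293.3 W × 15.6 h × 31 d = 141,840 Wh = 141.8 kWh
ceiling fan: 61.6 W × 11 h × 31 d = 21,006 Wh = 21.01 kWh
Total energy = 3.171 + 141.8 + 21.01 = 166 kWh
Cost = 166 kWh × £0.237 = £39.35 ≈ £39

£39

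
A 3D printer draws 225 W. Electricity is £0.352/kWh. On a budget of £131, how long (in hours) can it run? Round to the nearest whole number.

Energy budget = £131 / £0.352 per kWh = 372.2 kWh = 372,159 Wh
Runtime = 372,159 Wh / 225 W = 1,654 h

1654 h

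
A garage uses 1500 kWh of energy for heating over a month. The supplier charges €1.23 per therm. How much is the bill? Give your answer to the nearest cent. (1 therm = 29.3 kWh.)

1500 kWh × (0.03413 therm/kWh) = 51.19 therm
Cost = 51.19 therm × €1.23/therm = €62.97

€62.97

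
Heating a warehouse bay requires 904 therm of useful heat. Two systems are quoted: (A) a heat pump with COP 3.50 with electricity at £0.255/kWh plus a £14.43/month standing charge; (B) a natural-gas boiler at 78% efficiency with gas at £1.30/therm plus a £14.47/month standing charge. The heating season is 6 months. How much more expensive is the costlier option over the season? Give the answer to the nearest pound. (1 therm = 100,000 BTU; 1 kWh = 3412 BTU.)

Heat load = 904 therm × 100,000 = 90,400,000 BTU
Gas: input = 90,400,000 / 0.78 = 115,897,436 BTU = 1,159 therm → 1,159 × £1.30 = £1,506.67; + 6 × £14.47 standing = £1,593.49
Heat pump: 90,400,000 BTU / 3412 = 26,490 kWh heat; / 3.50 = 7,570 kWh in → × £0.255 = £1,930.33; + 6 × £14.43 standing = £2,016.91
Difference = |£1,593.49 − £2,016.91| = £423.42 ≈ £423

£423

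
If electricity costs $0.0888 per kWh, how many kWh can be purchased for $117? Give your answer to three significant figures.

$117 / $0.0888 per kWh = 1,318 kWh

1320 kWh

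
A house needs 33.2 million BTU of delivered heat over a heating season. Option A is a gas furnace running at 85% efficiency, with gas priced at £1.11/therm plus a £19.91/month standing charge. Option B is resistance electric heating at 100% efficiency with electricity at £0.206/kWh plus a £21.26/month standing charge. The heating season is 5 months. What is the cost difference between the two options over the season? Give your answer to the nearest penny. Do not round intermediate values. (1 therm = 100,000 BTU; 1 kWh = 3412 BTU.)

Heat load = 33.2 × 10⁶ BTU = 33,200,000 BTU
Gas: input = 33,200,000 / 0.85 = 39,058,824 BTU = 390.6 therm → 390.6 × £1.11 = £433.55; + 5 × £19.91 standing = £533.10
Electric: 33,200,000 BTU / 3412 = 9,730 kWh → × £0.206 = £2,004.45; + 5 × £21.26 standing = £2,110.75
Difference = |£533.10 − £2,110.75| = £1,577.65

£1577.65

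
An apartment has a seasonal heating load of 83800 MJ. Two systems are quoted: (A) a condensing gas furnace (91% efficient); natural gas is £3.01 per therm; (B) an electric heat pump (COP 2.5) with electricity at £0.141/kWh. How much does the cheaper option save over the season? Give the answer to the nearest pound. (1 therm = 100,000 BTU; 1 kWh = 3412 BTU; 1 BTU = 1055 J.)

Heat load = 83800 MJ = 83,800,000,000 J / 1055 = 79,431,280 BTU
Gas: input = 79,431,280 / 0.91 = 87,287,120 BTU = 872.9 therm → 872.9 × £3.01 = £2,627.34
Heat pump: 79,431,280 BTU / 3412 = 23,280 kWh heat; / 2.5 = 9,312 kWh in → × £0.141 = £1,312.99
Difference = |£2,627.34 − £1,312.99| = £1,314.35 ≈ £1314

£1314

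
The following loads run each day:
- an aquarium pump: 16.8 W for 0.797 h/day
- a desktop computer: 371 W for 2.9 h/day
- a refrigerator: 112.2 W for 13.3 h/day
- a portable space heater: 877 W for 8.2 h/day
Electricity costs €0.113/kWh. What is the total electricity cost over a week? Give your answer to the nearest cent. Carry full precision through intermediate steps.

aquarium pump: 16.8 W × 0.797 h × 7 d = 94 Wh = 0.09373 kWh
desktop computer: 371 W × 2.9 h × 7 d = 7,531 Wh = 7.531 kWh
refrigerator: 112.2 W × 13.3 h × 7 d = 10,446 Wh = 10.45 kWh
portable space heater: 877 W × 8.2 h × 7 d = 50,340 Wh = 50.34 kWh
Total energy = 0.09373 + 7.531 + 10.45 + 50.34 = 68.41 kWh
Cost = 68.41 kWh × €0.113 = €7.73

€7.73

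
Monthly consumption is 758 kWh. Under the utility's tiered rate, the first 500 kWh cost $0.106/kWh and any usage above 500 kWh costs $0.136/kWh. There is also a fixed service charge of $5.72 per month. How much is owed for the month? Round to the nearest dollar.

First 500 kWh × $0.106 = $53.00
Remaining 258 kWh × $0.136 = $35.09
Energy charge = $88.09; + service $5.72 = $93.81 ≈ $94

$94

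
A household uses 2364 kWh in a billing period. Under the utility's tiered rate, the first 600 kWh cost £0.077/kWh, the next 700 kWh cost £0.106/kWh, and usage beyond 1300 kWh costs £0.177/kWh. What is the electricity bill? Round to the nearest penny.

£308.73

First 600 kWh × £0.077 = £46.20
Next 700 kWh × £0.106 = £74.20
Remaining 1064 kWh × £0.177 = £188.33
Total = £308.73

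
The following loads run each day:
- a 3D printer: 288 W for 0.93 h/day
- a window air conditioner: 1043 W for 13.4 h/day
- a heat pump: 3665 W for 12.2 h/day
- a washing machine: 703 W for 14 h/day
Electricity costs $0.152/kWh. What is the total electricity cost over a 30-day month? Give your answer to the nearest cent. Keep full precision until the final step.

$313.72

3D printer: 288 W × 0.93 h × 30 d = 8,035 Wh = 8.035 kWh
window air conditioner: 1043 W × 13.4 h × 30 d = 419,286 Wh = 419.3 kWh
heat pump: 3665 W × 12.2 h × 30 d = 1,341,390 Wh = 1,341 kWh
washing machine: 703 W × 14 h × 30 d = 295,260 Wh = 295.3 kWh
Total energy = 8.035 + 419.3 + 1,341 + 295.3 = 2,064 kWh
Cost = 2,064 kWh × $0.152 = $313.72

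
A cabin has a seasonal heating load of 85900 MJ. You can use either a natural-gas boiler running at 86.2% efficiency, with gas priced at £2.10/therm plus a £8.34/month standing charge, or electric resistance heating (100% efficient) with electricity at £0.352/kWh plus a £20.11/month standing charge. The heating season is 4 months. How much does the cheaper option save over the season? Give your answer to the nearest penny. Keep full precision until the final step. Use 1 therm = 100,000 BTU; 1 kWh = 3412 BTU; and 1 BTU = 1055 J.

£6463.39

Heat load = 85900 MJ = 85,900,000,000 J / 1055 = 81,421,801 BTU
Gas: input = 81,421,801 / 0.862 = 94,456,846 BTU = 944.6 therm → 944.6 × £2.10 = £1,983.59; + 4 × £8.34 standing = £2,016.95
Electric: 81,421,801 BTU / 3412 = 23,860 kWh → × £0.352 = £8,399.90; + 4 × £20.11 standing = £8,480.34
Difference = |£2,016.95 − £8,480.34| = £6,463.39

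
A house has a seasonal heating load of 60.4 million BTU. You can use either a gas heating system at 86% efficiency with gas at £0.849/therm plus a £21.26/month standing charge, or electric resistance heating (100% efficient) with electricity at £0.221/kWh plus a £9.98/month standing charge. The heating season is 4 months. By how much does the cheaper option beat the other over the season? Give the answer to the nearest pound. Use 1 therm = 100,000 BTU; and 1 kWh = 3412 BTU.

Heat load = 60.4 × 10⁶ BTU = 60,400,000 BTU
Gas: input = 60,400,000 / 0.860 = 70,232,558 BTU = 702.3 therm → 702.3 × £0.849 = £596.27; + 4 × £21.26 standing = £681.31
Electric: 60,400,000 BTU / 3412 = 17,700 kWh → × £0.221 = £3,912.19; + 4 × £9.98 standing = £3,952.11
Difference = |£681.31 − £3,952.11| = £3,270.80 ≈ £3271

£3271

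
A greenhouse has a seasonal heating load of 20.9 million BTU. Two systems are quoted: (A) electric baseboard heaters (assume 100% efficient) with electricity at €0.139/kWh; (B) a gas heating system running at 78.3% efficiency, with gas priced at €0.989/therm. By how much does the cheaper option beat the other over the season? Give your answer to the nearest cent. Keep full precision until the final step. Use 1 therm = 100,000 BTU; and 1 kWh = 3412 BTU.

Heat load = 20.9 × 10⁶ BTU = 20,900,000 BTU
Gas: input = 20,900,000 / 0.783 = 26,692,209 BTU = 266.9 therm → 266.9 × €0.989 = €263.99
Electric: 20,900,000 BTU / 3412 = 6,125 kWh → × €0.139 = €851.44
Difference = |€263.99 − €851.44| = €587.45

€587.45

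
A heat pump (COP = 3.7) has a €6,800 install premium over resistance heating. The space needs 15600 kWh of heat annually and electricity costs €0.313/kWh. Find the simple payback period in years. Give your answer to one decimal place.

1.9 years

Resistance: 15600 kWh × €0.313 = €4,882.80/yr
Heat pump: 15600 / 3.7 = 4216 kWh in → × €0.313 = €1,319.68/yr
Annual savings = €3,563.12
Payback = €6,800 / €3,563.12 = 1.91 years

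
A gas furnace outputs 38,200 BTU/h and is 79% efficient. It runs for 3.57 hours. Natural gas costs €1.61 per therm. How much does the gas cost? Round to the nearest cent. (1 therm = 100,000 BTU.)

Heat delivered = 38,200 BTU/h × 3.57 h = 136,374 BTU
Gas input = 136,374 / 0.79 = 172,625 BTU
= 172,625 / 100,000 = 1.726 therm
Cost = 1.726 × €1.61/therm = €2.78

€2.78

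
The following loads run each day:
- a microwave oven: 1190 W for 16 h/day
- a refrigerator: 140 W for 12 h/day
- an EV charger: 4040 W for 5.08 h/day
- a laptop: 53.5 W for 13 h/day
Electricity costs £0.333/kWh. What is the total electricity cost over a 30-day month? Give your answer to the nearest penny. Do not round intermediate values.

microwave oven: 1190 W × 16 h × 30 d = 571,200 Wh = 571.2 kWh
refrigerator: 140 W × 12 h × 30 d = 50,400 Wh = 50.4 kWh
EV charger: 4040 W × 5.08 h × 30 d = 615,696 Wh = 615.7 kWh
laptop: 53.5 W × 13 h × 30 d = 20,865 Wh = 20.86 kWh
Total energy = 571.2 + 50.4 + 615.7 + 20.86 = 1,258 kWh
Cost = 1,258 kWh × £0.333 = £418.97

£418.97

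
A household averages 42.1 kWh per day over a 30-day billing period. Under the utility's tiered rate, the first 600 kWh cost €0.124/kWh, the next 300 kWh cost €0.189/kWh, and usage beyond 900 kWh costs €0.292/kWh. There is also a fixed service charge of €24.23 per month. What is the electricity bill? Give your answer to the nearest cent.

Usage = 42.1 kWh/day × 30 days = 1263 kWh
First 600 kWh × €0.124 = €74.40
Next 300 kWh × €0.189 = €56.70
Remaining 363 kWh × €0.292 = €106.00
Energy charge = €237.10; + service €24.23 = €261.33

€261.33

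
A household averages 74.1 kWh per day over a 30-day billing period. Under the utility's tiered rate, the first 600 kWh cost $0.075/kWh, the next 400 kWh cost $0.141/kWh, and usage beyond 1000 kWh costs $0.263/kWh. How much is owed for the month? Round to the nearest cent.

$423.05

Usage = 74.1 kWh/day × 30 days = 2223 kWh
First 600 kWh × $0.075 = $45.00
Next 400 kWh × $0.141 = $56.40
Remaining 1223 kWh × $0.263 = $321.65
Total = $423.05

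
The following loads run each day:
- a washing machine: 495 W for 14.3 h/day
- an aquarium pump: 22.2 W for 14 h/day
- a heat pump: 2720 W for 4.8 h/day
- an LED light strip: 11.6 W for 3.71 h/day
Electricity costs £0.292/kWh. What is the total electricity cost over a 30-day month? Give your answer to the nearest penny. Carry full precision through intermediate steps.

washing machine: 495 W × 14.3 h × 30 d = 212,355 Wh = 212.4 kWh
aquarium pump: 22.2 W × 14 h × 30 d = 9,324 Wh = 9.324 kWh
heat pump: 2720 W × 4.8 h × 30 d = 391,680 Wh = 391.7 kWh
LED light strip: 11.6 W × 3.71 h × 30 d = 1,291 Wh = 1.291 kWh
Total energy = 212.4 + 9.324 + 391.7 + 1.291 = 614.7 kWh
Cost = 614.7 kWh × £0.292 = £179.48

£179.48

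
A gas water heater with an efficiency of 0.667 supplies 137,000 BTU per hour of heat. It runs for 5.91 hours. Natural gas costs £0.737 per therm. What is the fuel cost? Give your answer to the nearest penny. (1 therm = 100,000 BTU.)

Heat delivered = 137,000 BTU/h × 5.91 h = 809,670 BTU
Gas input = 809,670 / 0.667 = 1,213,898 BTU
= 1,213,898 / 100,000 = 12.14 therm
Cost = 12.14 × £0.737/therm = £8.95

£8.95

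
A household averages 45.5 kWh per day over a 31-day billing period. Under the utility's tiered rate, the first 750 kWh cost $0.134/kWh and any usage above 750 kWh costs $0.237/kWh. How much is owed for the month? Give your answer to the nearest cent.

$257.04

Usage = 45.5 kWh/day × 31 days = 1410.5 kWh
First 750 kWh × $0.134 = $100.50
Remaining 660.5 kWh × $0.237 = $156.54
Total = $257.04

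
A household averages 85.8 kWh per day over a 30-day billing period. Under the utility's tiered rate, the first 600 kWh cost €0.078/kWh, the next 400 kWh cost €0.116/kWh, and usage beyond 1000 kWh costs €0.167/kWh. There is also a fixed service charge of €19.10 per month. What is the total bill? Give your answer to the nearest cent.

Usage = 85.8 kWh/day × 30 days = 2574 kWh
First 600 kWh × €0.078 = €46.80
Next 400 kWh × €0.116 = €46.40
Remaining 1574 kWh × €0.167 = €262.86
Energy charge = €356.06; + service €19.10 = €375.16

€375.16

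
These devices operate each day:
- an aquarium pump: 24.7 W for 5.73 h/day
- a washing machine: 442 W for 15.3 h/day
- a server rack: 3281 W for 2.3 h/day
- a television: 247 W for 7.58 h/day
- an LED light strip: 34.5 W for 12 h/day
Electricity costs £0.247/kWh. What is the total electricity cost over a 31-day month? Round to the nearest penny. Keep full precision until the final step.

£128.15

aquarium pump: 24.7 W × 5.73 h × 31 d = 4,387 Wh = 4.387 kWh
washing machine: 442 W × 15.3 h × 31 d = 209,641 Wh = 209.6 kWh
server rack: 3281 W × 2.3 h × 31 d = 233,935 Wh = 233.9 kWh
television: 247 W × 7.58 h × 31 d = 58,040 Wh = 58.04 kWh
LED light strip: 34.5 W × 12 h × 31 d = 12,834 Wh = 12.83 kWh
Total energy = 4.387 + 209.6 + 233.9 + 58.04 + 12.83 = 518.8 kWh
Cost = 518.8 kWh × £0.247 = £128.15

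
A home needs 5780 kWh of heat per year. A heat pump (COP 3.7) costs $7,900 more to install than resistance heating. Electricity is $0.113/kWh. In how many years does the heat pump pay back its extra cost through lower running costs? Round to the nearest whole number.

17 years

Resistance: 5780 kWh × $0.113 = $653.14/yr
Heat pump: 5780 / 3.7 = 1562 kWh in → × $0.113 = $176.52/yr
Annual savings = $476.62
Payback = $7,900 / $476.62 = 16.6 years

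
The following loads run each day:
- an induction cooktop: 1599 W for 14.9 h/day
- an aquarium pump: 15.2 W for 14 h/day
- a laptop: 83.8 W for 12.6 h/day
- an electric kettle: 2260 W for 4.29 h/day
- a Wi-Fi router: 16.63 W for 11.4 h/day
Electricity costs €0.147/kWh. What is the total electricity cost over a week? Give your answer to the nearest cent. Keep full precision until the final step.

€35.99

induction cooktop: 1599 W × 14.9 h × 7 d = 166,776 Wh = 166.8 kWh
aquarium pump: 15.2 W × 14 h × 7 d = 1,490 Wh = 1.49 kWh
laptop: 83.8 W × 12.6 h × 7 d = 7,391 Wh = 7.391 kWh
electric kettle: 2260 W × 4.29 h × 7 d = 67,868 Wh = 67.87 kWh
Wi-Fi router: 16.63 W × 11.4 h × 7 d = 1,327 Wh = 1.327 kWh
Total energy = 166.8 + 1.49 + 7.391 + 67.87 + 1.327 = 244.9 kWh
Cost = 244.9 kWh × €0.147 = €35.99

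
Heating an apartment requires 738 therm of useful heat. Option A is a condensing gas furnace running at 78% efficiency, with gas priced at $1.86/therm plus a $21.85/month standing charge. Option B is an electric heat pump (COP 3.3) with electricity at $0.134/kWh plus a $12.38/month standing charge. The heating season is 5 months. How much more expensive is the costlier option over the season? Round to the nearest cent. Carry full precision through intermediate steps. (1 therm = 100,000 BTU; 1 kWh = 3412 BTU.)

$928.91

Heat load = 738 therm × 100,000 = 73,800,000 BTU
Gas: input = 73,800,000 / 0.78 = 94,615,385 BTU = 946.2 therm → 946.2 × $1.86 = $1,759.85; + 5 × $21.85 standing = $1,869.10
Heat pump: 73,800,000 BTU / 3412 = 21,630 kWh heat; / 3.3 = 6,554 kWh in → × $0.134 = $878.29; + 5 × $12.38 standing = $940.19
Difference = |$1,869.10 − $940.19| = $928.91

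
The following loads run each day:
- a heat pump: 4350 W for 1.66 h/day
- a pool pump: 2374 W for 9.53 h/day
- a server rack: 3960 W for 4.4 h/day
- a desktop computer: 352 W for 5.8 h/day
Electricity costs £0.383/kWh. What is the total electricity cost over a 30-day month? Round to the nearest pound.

£567

heat pump: 4350 W × 1.66 h × 30 d = 216,630 Wh = 216.6 kWh
pool pump: 2374 W × 9.53 h × 30 d = 678,727 Wh = 678.7 kWh
server rack: 3960 W × 4.4 h × 30 d = 522,720 Wh = 522.7 kWh
desktop computer: 352 W × 5.8 h × 30 d = 61,248 Wh = 61.25 kWh
Total energy = 216.6 + 678.7 + 522.7 + 61.25 = 1,479 kWh
Cost = 1,479 kWh × £0.383 = £566.58 ≈ £567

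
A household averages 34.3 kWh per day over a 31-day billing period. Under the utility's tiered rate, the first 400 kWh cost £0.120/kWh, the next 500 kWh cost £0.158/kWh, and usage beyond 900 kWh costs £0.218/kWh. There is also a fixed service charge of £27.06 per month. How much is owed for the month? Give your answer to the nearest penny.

£189.66

Usage = 34.3 kWh/day × 31 days = 1063.3 kWh
First 400 kWh × £0.120 = £48.00
Next 500 kWh × £0.158 = £79.00
Remaining 163.3 kWh × £0.218 = £35.60
Energy charge = £162.60; + service £27.06 = £189.66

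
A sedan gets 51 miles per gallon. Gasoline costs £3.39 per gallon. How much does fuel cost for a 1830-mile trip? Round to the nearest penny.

Fuel = 1830 mi / 51 mpg = 35.88 gal
Cost = 35.88 gal × £3.39/gal = £121.64

£121.64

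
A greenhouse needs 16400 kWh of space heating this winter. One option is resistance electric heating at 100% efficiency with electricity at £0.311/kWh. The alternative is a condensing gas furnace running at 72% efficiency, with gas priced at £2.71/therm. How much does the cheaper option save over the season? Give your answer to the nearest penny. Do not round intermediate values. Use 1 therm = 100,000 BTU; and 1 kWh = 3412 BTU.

£2994.25

Heat load = 16400 kWh × 3412 = 55,956,800 BTU
Gas: input = 55,956,800 / 0.72 = 77,717,778 BTU = 777.2 therm → 777.2 × £2.71 = £2,106.15
Electric: 55,956,800 BTU / 3412 = 16,400 kWh → × £0.311 = £5,100.40
Difference = |£2,106.15 − £5,100.40| = £2,994.25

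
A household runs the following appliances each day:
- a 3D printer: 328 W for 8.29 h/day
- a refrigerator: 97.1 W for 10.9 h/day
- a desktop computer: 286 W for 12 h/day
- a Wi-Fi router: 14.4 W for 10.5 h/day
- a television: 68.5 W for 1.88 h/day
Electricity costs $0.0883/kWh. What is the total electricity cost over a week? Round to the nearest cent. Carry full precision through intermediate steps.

3D printer: 328 W × 8.29 h × 7 d = 19,034 Wh = 19.03 kWh
refrigerator: 97.1 W × 10.9 h × 7 d = 7,409 Wh = 7.409 kWh
desktop computer: 286 W × 12 h × 7 d = 24,024 Wh = 24.02 kWh
Wi-Fi router: 14.4 W × 10.5 h × 7 d = 1,058 Wh = 1.058 kWh
television: 68.5 W × 1.88 h × 7 d = 901 Wh = 0.9015 kWh
Total energy = 19.03 + 7.409 + 24.02 + 1.058 + 0.9015 = 52.43 kWh
Cost = 52.43 kWh × $0.0883 = $4.63

$4.63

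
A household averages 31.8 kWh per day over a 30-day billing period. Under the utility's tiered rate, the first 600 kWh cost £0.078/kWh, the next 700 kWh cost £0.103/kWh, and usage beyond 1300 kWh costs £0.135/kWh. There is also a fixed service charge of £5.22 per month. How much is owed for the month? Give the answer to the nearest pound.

£88

Usage = 31.8 kWh/day × 30 days = 954 kWh
First 600 kWh × £0.078 = £46.80
Next 354 kWh × £0.103 = £36.46
Remaining tier: 0 kWh (not reached)
Energy charge = £83.26; + service £5.22 = £88.48 ≈ £88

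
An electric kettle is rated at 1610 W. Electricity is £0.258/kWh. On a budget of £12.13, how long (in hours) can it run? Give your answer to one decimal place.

29.2 h

Energy budget = £12.13 / £0.258 per kWh = 47.02 kWh = 47,016 Wh
Runtime = 47,016 Wh / 1610 W = 29.2 h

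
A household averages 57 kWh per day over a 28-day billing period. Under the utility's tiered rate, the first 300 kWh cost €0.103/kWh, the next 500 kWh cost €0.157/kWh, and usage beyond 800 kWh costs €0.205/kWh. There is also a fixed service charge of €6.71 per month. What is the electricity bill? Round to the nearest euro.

Usage = 57 kWh/day × 28 days = 1596 kWh
First 300 kWh × €0.103 = €30.90
Next 500 kWh × €0.157 = €78.50
Remaining 796 kWh × €0.205 = €163.18
Energy charge = €272.58; + service €6.71 = €279.29 ≈ €279

€279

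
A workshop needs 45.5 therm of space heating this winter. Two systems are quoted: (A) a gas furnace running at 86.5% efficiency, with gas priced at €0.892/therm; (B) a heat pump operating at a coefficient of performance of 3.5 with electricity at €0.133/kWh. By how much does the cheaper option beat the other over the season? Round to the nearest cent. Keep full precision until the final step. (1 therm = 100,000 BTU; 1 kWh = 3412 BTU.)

€3.75

Heat load = 45.5 therm × 100,000 = 4,550,000 BTU
Gas: input = 4,550,000 / 0.865 = 5,260,116 BTU = 52.6 therm → 52.6 × €0.892 = €46.92
Heat pump: 4,550,000 BTU / 3412 = 1,334 kWh heat; / 3.5 = 381 kWh in → × €0.133 = €50.67
Difference = |€46.92 − €50.67| = €3.75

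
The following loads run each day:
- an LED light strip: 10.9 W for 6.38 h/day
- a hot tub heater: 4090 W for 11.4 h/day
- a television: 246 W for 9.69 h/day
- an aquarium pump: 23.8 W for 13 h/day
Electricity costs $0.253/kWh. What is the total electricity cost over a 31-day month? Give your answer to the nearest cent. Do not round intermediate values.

LED light strip: 10.9 W × 6.38 h × 31 d = 2,156 Wh = 2.156 kWh
hot tub heater: 4090 W × 11.4 h × 31 d = 1,445,406 Wh = 1,445 kWh
television: 246 W × 9.69 h × 31 d = 73,896 Wh = 73.9 kWh
aquarium pump: 23.8 W × 13 h × 31 d = 9,591 Wh = 9.591 kWh
Total energy = 2.156 + 1,445 + 73.9 + 9.591 = 1,531 kWh
Cost = 1,531 kWh × $0.253 = $387.36

$387.36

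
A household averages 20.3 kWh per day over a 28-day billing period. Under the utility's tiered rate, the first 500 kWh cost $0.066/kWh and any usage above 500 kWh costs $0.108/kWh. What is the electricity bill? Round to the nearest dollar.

$40

Usage = 20.3 kWh/day × 28 days = 568.4 kWh
First 500 kWh × $0.066 = $33.00
Remaining 68.4 kWh × $0.108 = $7.39
Total = $40.39 ≈ $40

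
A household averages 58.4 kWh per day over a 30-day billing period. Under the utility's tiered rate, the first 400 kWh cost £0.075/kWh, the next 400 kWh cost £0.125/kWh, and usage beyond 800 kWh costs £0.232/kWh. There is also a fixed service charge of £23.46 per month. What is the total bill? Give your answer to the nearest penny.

£324.32

Usage = 58.4 kWh/day × 30 days = 1752 kWh
First 400 kWh × £0.075 = £30.00
Next 400 kWh × £0.125 = £50.00
Remaining 952 kWh × £0.232 = £220.86
Energy charge = £300.86; + service £23.46 = £324.32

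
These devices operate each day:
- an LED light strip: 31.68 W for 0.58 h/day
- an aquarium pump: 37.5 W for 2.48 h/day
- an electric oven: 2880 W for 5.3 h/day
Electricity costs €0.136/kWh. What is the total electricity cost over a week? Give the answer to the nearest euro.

€15

LED light strip: 31.68 W × 0.58 h × 7 d = 129 Wh = 0.1286 kWh
aquarium pump: 37.5 W × 2.48 h × 7 d = 651 Wh = 0.651 kWh
electric oven: 2880 W × 5.3 h × 7 d = 106,848 Wh = 106.8 kWh
Total energy = 0.1286 + 0.651 + 106.8 = 107.6 kWh
Cost = 107.6 kWh × €0.136 = €14.64 ≈ €15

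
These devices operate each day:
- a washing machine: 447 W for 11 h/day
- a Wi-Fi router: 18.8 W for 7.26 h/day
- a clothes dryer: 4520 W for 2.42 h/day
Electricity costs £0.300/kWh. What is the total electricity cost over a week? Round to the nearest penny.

£33.58

washing machine: 447 W × 11 h × 7 d = 34,419 Wh = 34.42 kWh
Wi-Fi router: 18.8 W × 7.26 h × 7 d = 955 Wh = 0.9554 kWh
clothes dryer: 4520 W × 2.42 h × 7 d = 76,569 Wh = 76.57 kWh
Total energy = 34.42 + 0.9554 + 76.57 = 111.9 kWh
Cost = 111.9 kWh × £0.300 = £33.58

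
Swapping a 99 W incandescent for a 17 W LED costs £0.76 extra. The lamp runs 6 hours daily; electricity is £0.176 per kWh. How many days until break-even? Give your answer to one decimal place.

Power saved = 99 − 17 = 82 W
Daily energy saved = 82 W × 6 h = 492 Wh = 0.492 kWh
Daily savings = 0.492 × £0.176 = £0.0866
Payback = £0.76 / £0.0866 per day = 8.777 days

8.8 days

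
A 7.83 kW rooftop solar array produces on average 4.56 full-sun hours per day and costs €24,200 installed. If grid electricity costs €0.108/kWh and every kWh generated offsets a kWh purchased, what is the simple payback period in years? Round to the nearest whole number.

Daily generation = 7.83 kW × 4.56 h = 35.7 kWh
Annual generation = 35.7 × 365 = 13032 kWh
Annual savings = 13032 × €0.108 = €1,407.48
Payback = €24,200 / €1,407.48 = 17.2 years

17 years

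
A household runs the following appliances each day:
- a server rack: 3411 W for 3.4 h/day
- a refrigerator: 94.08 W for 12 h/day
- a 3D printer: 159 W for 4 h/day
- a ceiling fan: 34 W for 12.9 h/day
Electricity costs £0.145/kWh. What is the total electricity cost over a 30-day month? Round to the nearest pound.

server rack: 3411 W × 3.4 h × 30 d = 347,922 Wh = 347.9 kWh
refrigerator: 94.08 W × 12 h × 30 d = 33,869 Wh = 33.87 kWh
3D printer: 159 W × 4 h × 30 d = 19,080 Wh = 19.08 kWh
ceiling fan: 34 W × 12.9 h × 30 d = 13,158 Wh = 13.16 kWh
Total energy = 347.9 + 33.87 + 19.08 + 13.16 = 414 kWh
Cost = 414 kWh × £0.145 = £60.03 ≈ £60

£60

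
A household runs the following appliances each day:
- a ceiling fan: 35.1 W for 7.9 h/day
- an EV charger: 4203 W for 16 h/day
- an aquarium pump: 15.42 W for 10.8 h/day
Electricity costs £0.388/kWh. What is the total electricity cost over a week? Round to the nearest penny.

ceiling fan: 35.1 W × 7.9 h × 7 d = 1,941 Wh = 1.941 kWh
EV charger: 4203 W × 16 h × 7 d = 470,736 Wh = 470.7 kWh
aquarium pump: 15.42 W × 10.8 h × 7 d = 1,166 Wh = 1.166 kWh
Total energy = 1.941 + 470.7 + 1.166 = 473.8 kWh
Cost = 473.8 kWh × £0.388 = £183.85

£183.85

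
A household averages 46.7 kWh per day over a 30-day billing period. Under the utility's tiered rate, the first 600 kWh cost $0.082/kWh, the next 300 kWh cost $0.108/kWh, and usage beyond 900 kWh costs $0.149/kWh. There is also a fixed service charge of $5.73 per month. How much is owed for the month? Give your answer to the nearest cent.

$161.98

Usage = 46.7 kWh/day × 30 days = 1401 kWh
First 600 kWh × $0.082 = $49.20
Next 300 kWh × $0.108 = $32.40
Remaining 501 kWh × $0.149 = $74.65
Energy charge = $156.25; + service $5.73 = $161.98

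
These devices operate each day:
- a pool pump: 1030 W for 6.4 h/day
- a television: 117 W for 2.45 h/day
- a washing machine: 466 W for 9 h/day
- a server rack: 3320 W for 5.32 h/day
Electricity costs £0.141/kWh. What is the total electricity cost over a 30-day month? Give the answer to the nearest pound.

£122

pool pump: 1030 W × 6.4 h × 30 d = 197,760 Wh = 197.8 kWh
television: 117 W × 2.45 h × 30 d = 8,600 Wh = 8.6 kWh
washing machine: 466 W × 9 h × 30 d = 125,820 Wh = 125.8 kWh
server rack: 3320 W × 5.32 h × 30 d = 529,872 Wh = 529.9 kWh
Total energy = 197.8 + 8.6 + 125.8 + 529.9 = 862.1 kWh
Cost = 862.1 kWh × £0.141 = £121.55 ≈ £122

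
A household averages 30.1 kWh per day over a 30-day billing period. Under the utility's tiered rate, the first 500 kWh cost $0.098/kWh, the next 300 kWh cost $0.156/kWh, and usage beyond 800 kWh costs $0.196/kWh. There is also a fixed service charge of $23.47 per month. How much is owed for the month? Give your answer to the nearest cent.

$139.46

Usage = 30.1 kWh/day × 30 days = 903 kWh
First 500 kWh × $0.098 = $49.00
Next 300 kWh × $0.156 = $46.80
Remaining 103 kWh × $0.196 = $20.19
Energy charge = $115.99; + service $23.47 = $139.46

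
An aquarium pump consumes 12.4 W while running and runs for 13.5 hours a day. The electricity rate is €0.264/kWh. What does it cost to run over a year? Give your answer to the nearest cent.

Energy = 12.4 W × 13.5 h/day × 365 days = 61,101 Wh = 61.1 kWh
Cost = 61.1 kWh × €0.264/kWh = €16.13

€16.13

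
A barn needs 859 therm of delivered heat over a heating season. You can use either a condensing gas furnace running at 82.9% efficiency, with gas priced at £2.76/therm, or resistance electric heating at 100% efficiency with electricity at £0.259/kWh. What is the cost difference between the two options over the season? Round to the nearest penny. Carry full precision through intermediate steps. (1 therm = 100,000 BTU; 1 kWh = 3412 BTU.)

Heat load = 859 therm × 100,000 = 85,900,000 BTU
Gas: input = 85,900,000 / 0.829 = 103,618,818 BTU = 1,036 therm → 1,036 × £2.76 = £2,859.88
Electric: 85,900,000 BTU / 3412 = 25,180 kWh → × £0.259 = £6,520.55
Difference = |£2,859.88 − £6,520.55| = £3,660.67

£3660.67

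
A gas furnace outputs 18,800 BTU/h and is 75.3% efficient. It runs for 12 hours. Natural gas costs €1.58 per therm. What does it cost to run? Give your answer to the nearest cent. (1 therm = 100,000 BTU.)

€4.73

Heat delivered = 18,800 BTU/h × 12 h = 225,600 BTU
Gas input = 225,600 / 0.753 = 299,602 BTU
= 299,602 / 100,000 = 2.996 therm
Cost = 2.996 × €1.58/therm = €4.73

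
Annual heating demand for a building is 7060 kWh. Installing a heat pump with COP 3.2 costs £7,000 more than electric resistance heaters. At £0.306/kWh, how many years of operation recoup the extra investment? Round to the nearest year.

Resistance: 7060 kWh × £0.306 = £2,160.36/yr
Heat pump: 7060 / 3.2 = 2206 kWh in → × £0.306 = £675.11/yr
Annual savings = £1,485.25
Payback = £7,000 / £1,485.25 = 4.71 years

5 years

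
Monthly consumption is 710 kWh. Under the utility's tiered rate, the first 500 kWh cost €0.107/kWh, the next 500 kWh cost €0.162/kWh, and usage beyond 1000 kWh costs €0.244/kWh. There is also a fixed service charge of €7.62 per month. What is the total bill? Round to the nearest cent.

First 500 kWh × €0.107 = €53.50
Next 210 kWh × €0.162 = €34.02
Remaining tier: 0 kWh (not reached)
Energy charge = €87.52; + service €7.62 = €95.14

€95.14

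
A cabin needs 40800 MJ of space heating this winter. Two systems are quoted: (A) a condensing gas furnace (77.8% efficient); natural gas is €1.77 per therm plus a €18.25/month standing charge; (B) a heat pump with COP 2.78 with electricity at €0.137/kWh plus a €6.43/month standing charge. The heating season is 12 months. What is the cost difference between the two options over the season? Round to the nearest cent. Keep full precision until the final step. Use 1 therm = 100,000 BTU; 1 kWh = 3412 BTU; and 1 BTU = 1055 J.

€463.11

Heat load = 40800 MJ = 40,800,000,000 J / 1055 = 38,672,986 BTU
Gas: input = 38,672,986 / 0.778 = 49,708,208 BTU = 497.1 therm → 497.1 × €1.77 = €879.84; + 12 × €18.25 standing = €1,098.84
Heat pump: 38,672,986 BTU / 3412 = 11,330 kWh heat; / 2.78 = 4,077 kWh in → × €0.137 = €558.57; + 12 × €6.43 standing = €635.73
Difference = |€1,098.84 − €635.73| = €463.11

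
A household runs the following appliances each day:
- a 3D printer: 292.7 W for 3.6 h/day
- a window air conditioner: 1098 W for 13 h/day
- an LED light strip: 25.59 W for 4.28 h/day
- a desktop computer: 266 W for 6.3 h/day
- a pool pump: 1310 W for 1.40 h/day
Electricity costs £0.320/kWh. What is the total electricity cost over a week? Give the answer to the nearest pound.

£42

3D printer: 292.7 W × 3.6 h × 7 d = 7,376 Wh = 7.376 kWh
window air conditioner: 1098 W × 13 h × 7 d = 99,918 Wh = 99.92 kWh
LED light strip: 25.59 W × 4.28 h × 7 d = 767 Wh = 0.7667 kWh
desktop computer: 266 W × 6.3 h × 7 d = 11,731 Wh = 11.73 kWh
pool pump: 1310 W × 1.40 h × 7 d = 12,838 Wh = 12.84 kWh
Total energy = 7.376 + 99.92 + 0.7667 + 11.73 + 12.84 = 132.6 kWh
Cost = 132.6 kWh × £0.320 = £42.44 ≈ £42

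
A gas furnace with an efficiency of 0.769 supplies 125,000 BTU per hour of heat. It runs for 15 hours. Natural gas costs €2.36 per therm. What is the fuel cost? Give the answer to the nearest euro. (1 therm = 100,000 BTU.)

Heat delivered = 125,000 BTU/h × 15 h = 1,875,000 BTU
Gas input = 1,875,000 / 0.769 = 2,438,231 BTU
= 2,438,231 / 100,000 = 24.38 therm
Cost = 24.38 × €2.36/therm = €57.54 ≈ €58

€58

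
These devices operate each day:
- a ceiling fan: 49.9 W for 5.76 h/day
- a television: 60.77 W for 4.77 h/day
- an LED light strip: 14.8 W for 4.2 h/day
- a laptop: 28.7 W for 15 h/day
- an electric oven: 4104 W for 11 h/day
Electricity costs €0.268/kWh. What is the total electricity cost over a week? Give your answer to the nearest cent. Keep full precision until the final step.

ceiling fan: 49.9 W × 5.76 h × 7 d = 2,012 Wh = 2.012 kWh
television: 60.77 W × 4.77 h × 7 d = 2,029 Wh = 2.029 kWh
LED light strip: 14.8 W × 4.2 h × 7 d = 435 Wh = 0.4351 kWh
laptop: 28.7 W × 15 h × 7 d = 3,014 Wh = 3.014 kWh
electric oven: 4104 W × 11 h × 7 d = 316,008 Wh = 316 kWh
Total energy = 2.012 + 2.029 + 0.4351 + 3.014 + 316 = 323.5 kWh
Cost = 323.5 kWh × €0.268 = €86.70

€86.70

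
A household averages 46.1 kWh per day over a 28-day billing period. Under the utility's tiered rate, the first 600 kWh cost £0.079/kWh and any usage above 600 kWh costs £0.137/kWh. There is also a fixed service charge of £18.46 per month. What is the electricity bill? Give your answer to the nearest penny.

Usage = 46.1 kWh/day × 28 days = 1290.8 kWh
First 600 kWh × £0.079 = £47.40
Remaining 690.8 kWh × £0.137 = £94.64
Energy charge = £142.04; + service £18.46 = £160.50

£160.50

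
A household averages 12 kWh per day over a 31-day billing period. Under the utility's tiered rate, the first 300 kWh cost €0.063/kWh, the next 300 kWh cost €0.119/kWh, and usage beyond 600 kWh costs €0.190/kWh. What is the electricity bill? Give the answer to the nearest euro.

€27

Usage = 12 kWh/day × 31 days = 372 kWh
First 300 kWh × €0.063 = €18.90
Next 72 kWh × €0.119 = €8.57
Remaining tier: 0 kWh (not reached)
Total = €27.47 ≈ €27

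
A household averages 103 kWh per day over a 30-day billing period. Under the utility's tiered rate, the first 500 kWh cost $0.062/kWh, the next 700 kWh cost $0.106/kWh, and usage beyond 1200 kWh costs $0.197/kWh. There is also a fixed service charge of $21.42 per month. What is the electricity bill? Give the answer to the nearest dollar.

Usage = 103 kWh/day × 30 days = 3090 kWh
First 500 kWh × $0.062 = $31.00
Next 700 kWh × $0.106 = $74.20
Remaining 1890 kWh × $0.197 = $372.33
Energy charge = $477.53; + service $21.42 = $498.95 ≈ $499

$499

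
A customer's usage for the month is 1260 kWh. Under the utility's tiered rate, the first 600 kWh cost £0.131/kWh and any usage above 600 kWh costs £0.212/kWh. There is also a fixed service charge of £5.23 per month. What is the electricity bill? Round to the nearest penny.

£223.75

First 600 kWh × £0.131 = £78.60
Remaining 660 kWh × £0.212 = £139.92
Energy charge = £218.52; + service £5.23 = £223.75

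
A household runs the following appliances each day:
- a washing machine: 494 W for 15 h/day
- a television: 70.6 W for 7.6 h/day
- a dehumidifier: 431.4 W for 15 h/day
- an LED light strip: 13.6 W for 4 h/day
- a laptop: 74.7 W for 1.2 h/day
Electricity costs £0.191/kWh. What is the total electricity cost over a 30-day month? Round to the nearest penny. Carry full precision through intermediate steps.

£83.44

washing machine: 494 W × 15 h × 30 d = 222,300 Wh = 222.3 kWh
television: 70.6 W × 7.6 h × 30 d = 16,097 Wh = 16.1 kWh
dehumidifier: 431.4 W × 15 h × 30 d = 194,130 Wh = 194.1 kWh
LED light strip: 13.6 W × 4 h × 30 d = 1,632 Wh = 1.632 kWh
laptop: 74.7 W × 1.2 h × 30 d = 2,689 Wh = 2.689 kWh
Total energy = 222.3 + 16.1 + 194.1 + 1.632 + 2.689 = 436.8 kWh
Cost = 436.8 kWh × £0.191 = £83.44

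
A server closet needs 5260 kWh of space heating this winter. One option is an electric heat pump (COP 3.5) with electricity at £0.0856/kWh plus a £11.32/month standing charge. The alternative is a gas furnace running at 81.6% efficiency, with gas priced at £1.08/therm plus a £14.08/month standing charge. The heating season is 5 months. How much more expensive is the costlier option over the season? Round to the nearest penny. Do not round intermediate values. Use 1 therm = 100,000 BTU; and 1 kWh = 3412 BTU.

Heat load = 5260 kWh × 3412 = 17,947,120 BTU
Gas: input = 17,947,120 / 0.816 = 21,994,020 BTU = 219.9 therm → 219.9 × £1.08 = £237.54; + 5 × £14.08 standing = £307.94
Heat pump: 17,947,120 BTU / 3412 = 5,260 kWh heat; / 3.5 = 1,503 kWh in → × £0.0856 = £128.64; + 5 × £11.32 standing = £185.24
Difference = |£307.94 − £185.24| = £122.69

£122.69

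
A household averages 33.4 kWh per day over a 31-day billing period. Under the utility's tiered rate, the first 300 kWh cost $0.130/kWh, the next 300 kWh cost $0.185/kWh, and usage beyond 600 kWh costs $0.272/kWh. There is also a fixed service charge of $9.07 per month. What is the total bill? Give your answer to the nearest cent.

Usage = 33.4 kWh/day × 31 days = 1035.4 kWh
First 300 kWh × $0.130 = $39.00
Next 300 kWh × $0.185 = $55.50
Remaining 435.4 kWh × $0.272 = $118.43
Energy charge = $212.93; + service $9.07 = $222.00

$222.00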